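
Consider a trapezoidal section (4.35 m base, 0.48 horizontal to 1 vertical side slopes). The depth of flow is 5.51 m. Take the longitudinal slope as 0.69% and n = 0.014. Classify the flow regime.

supercritical

With bottom width b = 4.35 m and side slope z = 0.48: A = (b + zy)y = (4.35 + 0.48×5.51)×5.51 = 38.54 m²; P = b + 2y√(1+z²) = 4.35 + 2×5.51×1.109 = 16.57 m.
Hydraulic radius R = A/P = 38.54/16.57 = 2.325 m.
V = (1/n) R^(2/3) √S = (1/0.014) × 2.325^(2/3) × √0.0069 = 10.41 m/s. Hydraulic depth D_h = A/T = 38.54/9.64 = 3.998 m.
Froude number Fr = V/√(g·D_h) = 10.41/√(9.81×3.998) = 1.66, which is greater than 1, so the flow is supercritical.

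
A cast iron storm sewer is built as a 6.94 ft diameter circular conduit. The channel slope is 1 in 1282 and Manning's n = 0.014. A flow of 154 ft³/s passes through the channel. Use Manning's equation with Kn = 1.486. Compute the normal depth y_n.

Manning's equation rearranged: A R^(2/3) = nQ / (1.486·√S) = 0.014 × 154 / (1.486 × √0.00078) = 51.95.
At y = 6.39 ft: A R^(2/3) = 58.63 — too large.
At y = 3.95 ft: A R^(2/3) = 33.8 — too small.
At y = 5.41 ft: A R^(2/3) = 51.99 — close enough.

y_n = 5.41 ft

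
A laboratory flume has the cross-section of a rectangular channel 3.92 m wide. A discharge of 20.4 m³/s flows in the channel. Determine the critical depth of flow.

For a rectangular channel, critical depth y_c = (q²/g)^(1/3) where q = Q/b = 20.4/3.92 = 5.204 m²/s.
So y_c = (5.204²/9.81)^(1/3) = 1.4 m.

y_c = 1.4 m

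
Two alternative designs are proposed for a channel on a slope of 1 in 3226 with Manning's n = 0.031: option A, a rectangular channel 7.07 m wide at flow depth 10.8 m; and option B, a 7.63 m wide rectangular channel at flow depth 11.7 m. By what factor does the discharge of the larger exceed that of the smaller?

1.23

Channel A: Flow area A = b·y = 7.07 × 10.8 = 76.36 m². Wetted perimeter P = b + 2y = 7.07 + 2×10.8 = 28.67 m. Hydraulic radius R = A/P = 76.36/28.67 = 2.663 m. Q_A = (1/0.031)·76.36·2.663^(2/3)·√0.00031 = 83.32 m³/s.
Channel B: Flow area A = b·y = 7.63 × 11.7 = 89.27 m². Wetted perimeter P = b + 2y = 7.63 + 2×11.7 = 31.03 m. Hydraulic radius R = A/P = 89.27/31.03 = 2.877 m. Q_B = (1/0.031)·89.27·2.877^(2/3)·√0.00031 = 102.6 m³/s.
The larger discharge is 102.6 m³/s and the smaller is 83.32 m³/s; the ratio is 1.23.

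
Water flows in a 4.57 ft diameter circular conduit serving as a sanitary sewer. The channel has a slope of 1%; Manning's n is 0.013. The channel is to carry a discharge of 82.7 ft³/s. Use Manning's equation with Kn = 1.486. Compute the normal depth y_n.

Manning's equation rearranged: A R^(2/3) = nQ / (1.486·√S) = 0.013 × 82.7 / (1.486 × √0.01) = 7.235.
Trying y = 1.55 ft: A R^(2/3) = 4.442 — low.
Trying y = 2.28 ft: A R^(2/3) = 8.93 — high.
Trying y = 2.02 ft: A R^(2/3) = 7.234 — close enough.

y_n = 2.02 ft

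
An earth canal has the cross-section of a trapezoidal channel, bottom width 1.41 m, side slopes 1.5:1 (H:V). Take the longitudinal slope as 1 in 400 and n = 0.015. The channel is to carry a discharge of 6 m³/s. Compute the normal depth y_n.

Manning's equation rearranged: A R^(2/3) = nQ / (1·√S) = 0.015 × 6 / (√0.0025) = 1.8.
Trying y = 1.17 m: A R^(2/3) = 2.801 — high.
Trying y = 0.71 m: A R^(2/3) = 1.021 — low.
Trying y = 0.944 m: A R^(2/3) = 1.8 — close enough.

y_n = 0.944 m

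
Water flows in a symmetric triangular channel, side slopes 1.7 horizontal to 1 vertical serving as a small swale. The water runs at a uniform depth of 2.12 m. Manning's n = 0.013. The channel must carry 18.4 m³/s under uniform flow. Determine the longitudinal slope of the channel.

For a triangular section with side slope z = 1.7: A = zy² = 1.7×2.12² = 7.64 m²; P = 2y√(1+z²) = 2×2.12×1.972 = 8.363 m.
Hydraulic radius R = A/P = 7.64/8.363 = 0.9137 m.
From Manning's equation, S = [nQ / (1 A R^(2/3))]² = [0.013 × 18.4 / (1 × 7.64 × 0.9137^(2/3))]² = 0.00111.

S = 0.00111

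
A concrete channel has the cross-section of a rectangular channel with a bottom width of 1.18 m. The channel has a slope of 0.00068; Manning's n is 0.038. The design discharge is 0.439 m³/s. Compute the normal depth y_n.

y_n = 1.04 m

Manning's equation rearranged: A R^(2/3) = nQ / (1·√S) = 0.038 × 0.439 / (√0.00068) = 0.6397.
At y = 0.746 m: A R^(2/3) = 0.4199 — short.
At y = 1.22 m: A R^(2/3) = 0.7785 — over.
At y = 1.04 m: A R^(2/3) = 0.6398 — close enough.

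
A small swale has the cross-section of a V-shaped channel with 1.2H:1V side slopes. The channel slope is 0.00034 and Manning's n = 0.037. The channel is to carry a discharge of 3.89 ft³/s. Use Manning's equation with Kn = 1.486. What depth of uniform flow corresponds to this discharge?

y_n = 2.21 ft

Manning's equation rearranged: A R^(2/3) = nQ / (1.486·√S) = 0.037 × 3.89 / (1.486 × √0.00034) = 5.253.
At y = 2.64 ft: A R^(2/3) = 8.442 — high.
At y = 1.8 ft: A R^(2/3) = 3.04 — low.
At y = 2.21 ft: A R^(2/3) = 5.255 — ≈ 5.253.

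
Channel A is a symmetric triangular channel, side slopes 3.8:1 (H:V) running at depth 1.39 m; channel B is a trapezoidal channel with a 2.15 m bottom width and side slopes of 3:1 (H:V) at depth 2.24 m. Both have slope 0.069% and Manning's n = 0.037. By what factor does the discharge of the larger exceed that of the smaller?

4.02

Channel A: For a triangular section with side slope z = 3.8: A = zy² = 3.8×1.39² = 7.342 m²; P = 2y√(1+z²) = 2×1.39×3.929 = 10.92 m. Hydraulic radius R = A/P = 7.342/10.92 = 0.6721 m. Q_A = (1/0.037)·7.342·0.6721^(2/3)·√0.00069 = 3.999 m³/s.
Channel B: With bottom width b = 2.15 m and side slope z = 3: A = (b + zy)y = (2.15 + 3×2.24)×2.24 = 19.87 m²; P = b + 2y√(1+z²) = 2.15 + 2×2.24×3.162 = 16.32 m. Hydraulic radius R = A/P = 19.87/16.32 = 1.218 m. Q_B = (1/0.037)·19.87·1.218^(2/3)·√0.00069 = 16.08 m³/s.
The larger discharge is 16.08 m³/s and the smaller is 3.999 m³/s; the ratio is 4.02.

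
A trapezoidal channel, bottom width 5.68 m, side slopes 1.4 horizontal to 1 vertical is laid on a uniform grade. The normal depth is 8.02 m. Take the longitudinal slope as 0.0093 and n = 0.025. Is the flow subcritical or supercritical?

supercritical

With bottom width b = 5.68 m and side slope z = 1.4: A = (b + zy)y = (5.68 + 1.4×8.02)×8.02 = 135.6 m²; P = b + 2y√(1+z²) = 5.68 + 2×8.02×1.72 = 33.28 m.
Hydraulic radius R = A/P = 135.6/33.28 = 4.075 m.
V = (1/n) R^(2/3) √S = (1/0.025) × 4.075^(2/3) × √0.0093 = 9.841 m/s. Hydraulic depth D_h = A/T = 135.6/28.14 = 4.82 m.
Froude number Fr = V/√(g·D_h) = 9.841/√(9.81×4.82) = 1.43, which is greater than 1, so the flow is supercritical.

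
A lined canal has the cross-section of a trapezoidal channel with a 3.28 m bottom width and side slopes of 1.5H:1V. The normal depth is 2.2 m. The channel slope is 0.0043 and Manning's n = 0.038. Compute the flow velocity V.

V = 2.05 m/s

With bottom width b = 3.28 m and side slope z = 1.5: A = (b + zy)y = (3.28 + 1.5×2.2)×2.2 = 14.48 m²; P = b + 2y√(1+z²) = 3.28 + 2×2.2×1.803 = 11.21 m.
Hydraulic radius R = A/P = 14.48/11.21 = 1.291 m.
From Manning's equation, V = (1/n) R^(2/3) S^(1/2) = (1/0.038) × 1.291^(2/3) × 0.0043^(1/2) = 2.05 m/s.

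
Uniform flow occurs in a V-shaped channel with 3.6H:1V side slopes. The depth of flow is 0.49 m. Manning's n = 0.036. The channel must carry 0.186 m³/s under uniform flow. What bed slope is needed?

S = 0.000411

For a triangular section with side slope z = 3.6: A = zy² = 3.6×0.49² = 0.8644 m²; P = 2y√(1+z²) = 2×0.49×3.736 = 3.662 m.
Hydraulic radius R = A/P = 0.8644/3.662 = 0.2361 m.
From Manning's equation, S = [nQ / (1 A R^(2/3))]² = [0.036 × 0.186 / (1 × 0.8644 × 0.2361^(2/3))]² = 0.000411.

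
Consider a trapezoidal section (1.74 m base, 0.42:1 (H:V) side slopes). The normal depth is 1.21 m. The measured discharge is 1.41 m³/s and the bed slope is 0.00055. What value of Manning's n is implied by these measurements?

n = 0.033

With bottom width b = 1.74 m and side slope z = 0.42: A = (b + zy)y = (1.74 + 0.42×1.21)×1.21 = 2.72 m²; P = b + 2y√(1+z²) = 1.74 + 2×1.21×1.085 = 4.365 m.
Hydraulic radius R = A/P = 2.72/4.365 = 0.6232 m.
Rearranging Manning's equation: n = (1/Q) A R^(2/3) S^(1/2) = (1/1.41) × 2.72 × 0.6232^(2/3) × √0.00055 = 0.033.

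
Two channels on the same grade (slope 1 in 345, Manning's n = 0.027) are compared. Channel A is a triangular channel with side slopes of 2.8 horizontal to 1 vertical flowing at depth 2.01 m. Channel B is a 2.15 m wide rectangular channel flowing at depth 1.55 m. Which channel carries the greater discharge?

Channel A: For a triangular section with side slope z = 2.8: A = zy² = 2.8×2.01² = 11.31 m²; P = 2y√(1+z²) = 2×2.01×2.973 = 11.95 m. Hydraulic radius R = A/P = 11.31/11.95 = 0.9465 m. Q_A = (1/0.027)·11.31·0.9465^(2/3)·√0.002899 = 21.74 m³/s.
Channel B: Flow area A = b·y = 2.15 × 1.55 = 3.333 m². Wetted perimeter P = b + 2y = 2.15 + 2×1.55 = 5.25 m. Hydraulic radius R = A/P = 3.333/5.25 = 0.6348 m. Q_B = (1/0.027)·3.333·0.6348^(2/3)·√0.002899 = 4.908 m³/s.
Q_A = 21.74 m³/s vs Q_B = 4.908 m³/s, so channel A carries more.

channel A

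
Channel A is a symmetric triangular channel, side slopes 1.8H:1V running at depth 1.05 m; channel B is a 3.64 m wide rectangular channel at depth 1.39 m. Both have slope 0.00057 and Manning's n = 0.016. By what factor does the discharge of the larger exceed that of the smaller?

Channel A: For a triangular section with side slope z = 1.8: A = zy² = 1.8×1.05² = 1.985 m²; P = 2y√(1+z²) = 2×1.05×2.059 = 4.324 m. Hydraulic radius R = A/P = 1.985/4.324 = 0.4589 m. Q_A = (1/0.016)·1.985·0.4589^(2/3)·√0.00057 = 1.762 m³/s.
Channel B: Flow area A = b·y = 3.64 × 1.39 = 5.06 m². Wetted perimeter P = b + 2y = 3.64 + 2×1.39 = 6.42 m. Hydraulic radius R = A/P = 5.06/6.42 = 0.7881 m. Q_B = (1/0.016)·5.06·0.7881^(2/3)·√0.00057 = 6.442 m³/s.
The larger discharge is 6.442 m³/s and the smaller is 1.762 m³/s; the ratio is 3.66.

3.66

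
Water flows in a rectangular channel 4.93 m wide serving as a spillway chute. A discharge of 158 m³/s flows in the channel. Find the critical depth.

y_c = 4.71 m

For a rectangular channel, critical depth y_c = (q²/g)^(1/3) where q = Q/b = 158/4.93 = 32.05 m²/s.
So y_c = (32.05²/9.81)^(1/3) = 4.71 m.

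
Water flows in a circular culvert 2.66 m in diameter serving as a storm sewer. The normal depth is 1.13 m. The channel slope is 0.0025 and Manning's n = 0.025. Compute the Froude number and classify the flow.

For a circular section of diameter D = 2.66 m at depth y = 1.13 m, the central angle is θ = 2 arccos(1 − 2y/D) = 2.84 rad. Then A = (D²/8)(θ − sin θ) = 2.249 m² and P = Dθ/2 = 3.777 m.
Hydraulic radius R = A/P = 2.249/3.777 = 0.5954 m.
V = (1/n) R^(2/3) √S = (1/0.025) × 0.5954^(2/3) × √0.0025 = 1.415 m/s. Hydraulic depth D_h = A/T = 2.249/2.63 = 0.8551 m.
Froude number Fr = V/√(g·D_h) = 1.415/√(9.81×0.8551) = 0.489, which is less than 1, so the flow is subcritical.

subcritical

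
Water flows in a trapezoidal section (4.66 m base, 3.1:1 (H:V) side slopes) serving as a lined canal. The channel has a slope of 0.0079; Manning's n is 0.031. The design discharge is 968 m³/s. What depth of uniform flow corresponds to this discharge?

y_n = 6.28 m

Manning's equation rearranged: A R^(2/3) = nQ / (1·√S) = 0.031 × 968 / (√0.0079) = 337.6.
Try y = 7.03 m: A R^(2/3) = 443.7 — high.
Try y = 6.28 m: A R^(2/3) = 337.6 — ≈ 337.6.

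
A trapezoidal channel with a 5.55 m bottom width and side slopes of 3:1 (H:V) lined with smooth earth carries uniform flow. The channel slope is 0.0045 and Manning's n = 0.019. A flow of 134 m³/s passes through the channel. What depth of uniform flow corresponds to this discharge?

Manning's equation rearranged: A R^(2/3) = nQ / (1·√S) = 0.019 × 134 / (√0.0045) = 37.95.
Try y = 2.95 m: A R^(2/3) = 61.8 — too large.
Try y = 2.35 m: A R^(2/3) = 37.94 — matches.

y_n = 2.35 m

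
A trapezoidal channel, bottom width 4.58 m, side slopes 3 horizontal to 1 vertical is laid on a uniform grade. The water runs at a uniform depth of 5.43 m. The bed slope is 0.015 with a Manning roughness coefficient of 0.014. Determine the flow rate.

Q = 2020 m³/s

With bottom width b = 4.58 m and side slope z = 3: A = (b + zy)y = (4.58 + 3×5.43)×5.43 = 113.3 m²; P = b + 2y√(1+z²) = 4.58 + 2×5.43×3.162 = 38.92 m.
Hydraulic radius R = A/P = 113.3/38.92 = 2.912 m.
Manning's equation: Q = (1/n) A R^(2/3) S^(1/2) = (1/0.014) × 113.3 × 2.912^(2/3) × 0.015^(1/2) = 2020 m³/s.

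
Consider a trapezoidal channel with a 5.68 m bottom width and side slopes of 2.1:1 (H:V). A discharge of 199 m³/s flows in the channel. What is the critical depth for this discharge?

y_c = 3.38 m

At critical depth, Q² T / (g A³) = 1, i.e. A³/T = Q²/g = 199²/9.81 = 4037.
Try y = 4.25 m: A³/T = 10160 — too large.
Try y = 2.87 m: A³/T = 2139 — too small.
Try y = 3.38 m: A³/T = 4053 — matches.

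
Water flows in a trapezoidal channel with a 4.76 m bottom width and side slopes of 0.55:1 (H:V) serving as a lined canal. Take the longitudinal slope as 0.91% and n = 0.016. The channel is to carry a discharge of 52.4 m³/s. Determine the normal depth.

y_n = 1.53 m

Manning's equation rearranged: A R^(2/3) = nQ / (1·√S) = 0.016 × 52.4 / (√0.0091) = 8.789.
At y = 1.68 m: A R^(2/3) = 10.24 — high.
At y = 1.33 m: A R^(2/3) = 6.993 — low.
At y = 1.53 m: A R^(2/3) = 8.789 — matches.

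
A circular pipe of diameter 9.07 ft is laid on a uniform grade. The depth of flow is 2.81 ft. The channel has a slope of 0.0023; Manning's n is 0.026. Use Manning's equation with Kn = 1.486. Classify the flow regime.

For a circular section of diameter D = 9.07 ft at depth y = 2.81 ft, the central angle is θ = 2 arccos(1 − 2y/D) = 2.361 rad. Then A = (D²/8)(θ − sin θ) = 17.05 ft² and P = Dθ/2 = 10.71 ft.
Hydraulic radius R = A/P = 17.05/10.71 = 1.592 ft.
V = (1.486/n) R^(2/3) √S = (1.486/0.026) × 1.592^(2/3) × √0.0023 = 3.737 ft/s. Hydraulic depth D_h = A/T = 17.05/8.388 = 2.032 ft.
Froude number Fr = V/√(g·D_h) = 3.737/√(32.2×2.032) = 0.462, which is less than 1, so the flow is subcritical.

subcritical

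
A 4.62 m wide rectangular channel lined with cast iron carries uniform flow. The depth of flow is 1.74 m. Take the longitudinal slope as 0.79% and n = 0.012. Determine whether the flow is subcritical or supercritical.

Flow area A = b·y = 4.62 × 1.74 = 8.039 m². Wetted perimeter P = b + 2y = 4.62 + 2×1.74 = 8.1 m.
Hydraulic radius R = A/P = 8.039/8.1 = 0.9924 m.
V = (1/n) R^(2/3) √S = (1/0.012) × 0.9924^(2/3) × √0.0079 = 7.369 m/s. Hydraulic depth D_h = A/T = 8.039/4.62 = 1.74 m.
Froude number Fr = V/√(g·D_h) = 7.369/√(9.81×1.74) = 1.78, which is greater than 1, so the flow is supercritical.

supercritical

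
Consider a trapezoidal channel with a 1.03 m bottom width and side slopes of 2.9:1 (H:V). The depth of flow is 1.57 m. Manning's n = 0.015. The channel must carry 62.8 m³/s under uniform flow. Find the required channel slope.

S = 0.015

With bottom width b = 1.03 m and side slope z = 2.9: A = (b + zy)y = (1.03 + 2.9×1.57)×1.57 = 8.765 m²; P = b + 2y√(1+z²) = 1.03 + 2×1.57×3.068 = 10.66 m.
Hydraulic radius R = A/P = 8.765/10.66 = 0.8221 m.
From Manning's equation, S = [nQ / (1 A R^(2/3))]² = [0.015 × 62.8 / (1 × 8.765 × 0.8221^(2/3))]² = 0.015.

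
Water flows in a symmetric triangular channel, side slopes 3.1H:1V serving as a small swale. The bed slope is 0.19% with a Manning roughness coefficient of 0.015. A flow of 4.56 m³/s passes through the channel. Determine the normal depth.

Manning's equation rearranged: A R^(2/3) = nQ / (1·√S) = 0.015 × 4.56 / (√0.0019) = 1.569.
Try y = 1.13 m: A R^(2/3) = 2.618 — too large.
Try y = 0.933 m: A R^(2/3) = 1.57 — ≈ 1.569.

y_n = 0.933 m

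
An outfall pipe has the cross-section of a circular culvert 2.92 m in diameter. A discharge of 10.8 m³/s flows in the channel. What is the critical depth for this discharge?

At critical depth, Q² T / (g A³) = 1, i.e. A³/T = Q²/g = 10.8²/9.81 = 11.89.
Try y = 1.7 m: A³/T = 22.99 — too large.
Try y = 1.01 m: A³/T = 3.126 — too small.
Try y = 1.43 m: A³/T = 11.88 — ≈ 11.89.

y_c = 1.43 m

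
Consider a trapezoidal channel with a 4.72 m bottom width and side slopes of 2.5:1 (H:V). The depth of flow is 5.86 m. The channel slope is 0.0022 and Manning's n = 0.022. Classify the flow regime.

subcritical

With bottom width b = 4.72 m and side slope z = 2.5: A = (b + zy)y = (4.72 + 2.5×5.86)×5.86 = 113.5 m²; P = b + 2y√(1+z²) = 4.72 + 2×5.86×2.693 = 36.28 m.
Hydraulic radius R = A/P = 113.5/36.28 = 3.129 m.
V = (1/n) R^(2/3) √S = (1/0.022) × 3.129^(2/3) × √0.0022 = 4.561 m/s. Hydraulic depth D_h = A/T = 113.5/34.02 = 3.337 m.
Froude number Fr = V/√(g·D_h) = 4.561/√(9.81×3.337) = 0.797, which is less than 1, so the flow is subcritical.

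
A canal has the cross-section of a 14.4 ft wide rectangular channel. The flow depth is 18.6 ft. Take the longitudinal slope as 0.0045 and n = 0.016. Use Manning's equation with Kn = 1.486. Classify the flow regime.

Flow area A = b·y = 14.4 × 18.6 = 267.8 ft². Wetted perimeter P = b + 2y = 14.4 + 2×18.6 = 51.6 ft.
Hydraulic radius R = A/P = 267.8/51.6 = 5.191 ft.
V = (1.486/n) R^(2/3) √S = (1.486/0.016) × 5.191^(2/3) × √0.0045 = 18.68 ft/s. Hydraulic depth D_h = A/T = 267.8/14.4 = 18.6 ft.
Froude number Fr = V/√(g·D_h) = 18.68/√(32.2×18.6) = 0.763, which is less than 1, so the flow is subcritical.

subcritical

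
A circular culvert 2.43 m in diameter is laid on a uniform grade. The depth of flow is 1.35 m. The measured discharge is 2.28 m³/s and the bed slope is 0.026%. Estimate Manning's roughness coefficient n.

For a circular section of diameter D = 2.43 m at depth y = 1.35 m, the central angle is θ = 2 arccos(1 − 2y/D) = 3.364 rad. Then A = (D²/8)(θ − sin θ) = 2.646 m² and P = Dθ/2 = 4.088 m.
Hydraulic radius R = A/P = 2.646/4.088 = 0.6474 m.
Rearranging Manning's equation: n = (1/Q) A R^(2/3) S^(1/2) = (1/2.28) × 2.646 × 0.6474^(2/3) × √0.00026 = 0.014.

n = 0.014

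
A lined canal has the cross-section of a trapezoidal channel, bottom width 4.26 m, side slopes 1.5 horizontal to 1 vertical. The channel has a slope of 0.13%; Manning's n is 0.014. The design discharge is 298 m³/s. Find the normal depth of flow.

y_n = 5.07 m

Manning's equation rearranged: A R^(2/3) = nQ / (1·√S) = 0.014 × 298 / (√0.0013) = 115.7.
Trying y = 3.83 m: A R^(2/3) = 63.25 — low.
Trying y = 5.54 m: A R^(2/3) = 140.8 — high.
Trying y = 5.07 m: A R^(2/3) = 115.7 — matches.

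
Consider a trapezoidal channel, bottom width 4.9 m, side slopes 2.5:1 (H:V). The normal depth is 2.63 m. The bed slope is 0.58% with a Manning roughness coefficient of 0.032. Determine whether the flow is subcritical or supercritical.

subcritical

With bottom width b = 4.9 m and side slope z = 2.5: A = (b + zy)y = (4.9 + 2.5×2.63)×2.63 = 30.18 m²; P = b + 2y√(1+z²) = 4.9 + 2×2.63×2.693 = 19.06 m.
Hydraulic radius R = A/P = 30.18/19.06 = 1.583 m.
V = (1/n) R^(2/3) √S = (1/0.032) × 1.583^(2/3) × √0.0058 = 3.233 m/s. Hydraulic depth D_h = A/T = 30.18/18.05 = 1.672 m.
Froude number Fr = V/√(g·D_h) = 3.233/√(9.81×1.672) = 0.798, which is less than 1, so the flow is subcritical.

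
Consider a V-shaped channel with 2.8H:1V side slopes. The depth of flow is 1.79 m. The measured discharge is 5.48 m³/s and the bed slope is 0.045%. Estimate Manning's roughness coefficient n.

n = 0.031

For a triangular section with side slope z = 2.8: A = zy² = 2.8×1.79² = 8.971 m²; P = 2y√(1+z²) = 2×1.79×2.973 = 10.64 m.
Hydraulic radius R = A/P = 8.971/10.64 = 0.8429 m.
Rearranging Manning's equation: n = (1/Q) A R^(2/3) S^(1/2) = (1/5.48) × 8.971 × 0.8429^(2/3) × √0.00045 = 0.031.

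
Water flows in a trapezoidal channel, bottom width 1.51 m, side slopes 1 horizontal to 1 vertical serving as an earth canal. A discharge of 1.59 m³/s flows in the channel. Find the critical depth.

y_c = 0.437 m

At critical depth, Q² T / (g A³) = 1, i.e. A³/T = Q²/g = 1.59²/9.81 = 0.2577.
Try y = 0.333 m: A³/T = 0.1062 — low.
Try y = 0.521 m: A³/T = 0.4643 — high.
Try y = 0.437 m: A³/T = 0.2584 — close enough.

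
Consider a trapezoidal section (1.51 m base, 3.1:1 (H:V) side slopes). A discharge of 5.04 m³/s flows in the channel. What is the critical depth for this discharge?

At critical depth, Q² T / (g A³) = 1, i.e. A³/T = Q²/g = 5.04²/9.81 = 2.589.
Try y = 0.808 m: A³/T = 5.236 — over.
Try y = 0.581 m: A³/T = 1.393 — short.
Try y = 0.679 m: A³/T = 2.585 — close enough.

y_c = 0.679 m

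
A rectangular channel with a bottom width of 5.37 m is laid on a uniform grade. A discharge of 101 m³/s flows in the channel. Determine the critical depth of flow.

For a rectangular channel, critical depth y_c = (q²/g)^(1/3) where q = Q/b = 101/5.37 = 18.81 m²/s.
So y_c = (18.81²/9.81)^(1/3) = 3.3 m.

y_c = 3.3 m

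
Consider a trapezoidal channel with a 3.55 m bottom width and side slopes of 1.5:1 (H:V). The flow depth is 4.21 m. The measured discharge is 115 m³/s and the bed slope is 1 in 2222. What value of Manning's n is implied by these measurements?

n = 0.013

With bottom width b = 3.55 m and side slope z = 1.5: A = (b + zy)y = (3.55 + 1.5×4.21)×4.21 = 41.53 m²; P = b + 2y√(1+z²) = 3.55 + 2×4.21×1.803 = 18.73 m.
Hydraulic radius R = A/P = 41.53/18.73 = 2.217 m.
Rearranging Manning's equation: n = (1/Q) A R^(2/3) S^(1/2) = (1/115) × 41.53 × 2.217^(2/3) × √0.00045 = 0.013.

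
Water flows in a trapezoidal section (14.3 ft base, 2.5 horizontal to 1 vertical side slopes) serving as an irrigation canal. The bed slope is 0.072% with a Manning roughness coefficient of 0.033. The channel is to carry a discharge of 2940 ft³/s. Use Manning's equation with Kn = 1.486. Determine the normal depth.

Manning's equation rearranged: A R^(2/3) = nQ / (1.486·√S) = 0.033 × 2940 / (1.486 × √0.00072) = 2433.
Try y = 9.46 ft: A R^(2/3) = 1119 — short.
Try y = 15.7 ft: A R^(2/3) = 3503 — over.
Try y = 13.4 ft: A R^(2/3) = 2434 — ≈ 2433.

y_n = 13.4 ft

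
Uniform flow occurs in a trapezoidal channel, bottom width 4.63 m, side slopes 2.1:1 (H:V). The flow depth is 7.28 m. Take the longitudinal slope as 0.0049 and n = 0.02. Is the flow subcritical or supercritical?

With bottom width b = 4.63 m and side slope z = 2.1: A = (b + zy)y = (4.63 + 2.1×7.28)×7.28 = 145 m²; P = b + 2y√(1+z²) = 4.63 + 2×7.28×2.326 = 38.5 m.
Hydraulic radius R = A/P = 145/38.5 = 3.767 m.
V = (1/n) R^(2/3) √S = (1/0.02) × 3.767^(2/3) × √0.0049 = 8.473 m/s. Hydraulic depth D_h = A/T = 145/35.21 = 4.119 m.
Froude number Fr = V/√(g·D_h) = 8.473/√(9.81×4.119) = 1.33, which is greater than 1, so the flow is supercritical.

supercritical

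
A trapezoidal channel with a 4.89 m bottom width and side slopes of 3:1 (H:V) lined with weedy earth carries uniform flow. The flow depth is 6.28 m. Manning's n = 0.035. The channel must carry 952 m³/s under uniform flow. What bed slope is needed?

With bottom width b = 4.89 m and side slope z = 3: A = (b + zy)y = (4.89 + 3×6.28)×6.28 = 149 m²; P = b + 2y√(1+z²) = 4.89 + 2×6.28×3.162 = 44.61 m.
Hydraulic radius R = A/P = 149/44.61 = 3.341 m.
From Manning's equation, S = [nQ / (1 A R^(2/3))]² = [0.035 × 952 / (1 × 149 × 3.341^(2/3))]² = 0.01.

S = 0.01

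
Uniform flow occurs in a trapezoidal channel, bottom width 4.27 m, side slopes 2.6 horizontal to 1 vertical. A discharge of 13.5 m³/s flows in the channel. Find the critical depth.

y_c = 0.842 m

At critical depth, Q² T / (g A³) = 1, i.e. A³/T = Q²/g = 13.5²/9.81 = 18.58.
At y = 0.691 m: A³/T = 9.369 — too small.
At y = 1.04 m: A³/T = 39.42 — too large.
At y = 0.842 m: A³/T = 18.6 — ≈ 18.58.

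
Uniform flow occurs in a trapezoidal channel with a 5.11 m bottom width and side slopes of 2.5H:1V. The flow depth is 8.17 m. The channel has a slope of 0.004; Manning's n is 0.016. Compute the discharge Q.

With bottom width b = 5.11 m and side slope z = 2.5: A = (b + zy)y = (5.11 + 2.5×8.17)×8.17 = 208.6 m²; P = b + 2y√(1+z²) = 5.11 + 2×8.17×2.693 = 49.11 m.
Hydraulic radius R = A/P = 208.6/49.11 = 4.248 m.
Manning's equation: Q = (1/n) A R^(2/3) S^(1/2) = (1/0.016) × 208.6 × 4.248^(2/3) × 0.004^(1/2) = 2160 m³/s.

Q = 2160 m³/s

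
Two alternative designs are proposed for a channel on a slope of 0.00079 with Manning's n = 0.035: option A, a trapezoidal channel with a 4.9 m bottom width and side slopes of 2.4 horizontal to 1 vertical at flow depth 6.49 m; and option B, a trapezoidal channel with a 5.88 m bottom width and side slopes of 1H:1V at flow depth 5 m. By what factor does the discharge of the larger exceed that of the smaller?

2.86

Channel A: With bottom width b = 4.9 m and side slope z = 2.4: A = (b + zy)y = (4.9 + 2.4×6.49)×6.49 = 132.9 m²; P = b + 2y√(1+z²) = 4.9 + 2×6.49×2.6 = 38.65 m. Hydraulic radius R = A/P = 132.9/38.65 = 3.438 m. Q_A = (1/0.035)·132.9·3.438^(2/3)·√0.00079 = 243.1 m³/s.
Channel B: With bottom width b = 5.88 m and side slope z = 1: A = (b + zy)y = (5.88 + 1×5)×5 = 54.4 m²; P = b + 2y√(1+z²) = 5.88 + 2×5×1.414 = 20.02 m. Hydraulic radius R = A/P = 54.4/20.02 = 2.717 m. Q_B = (1/0.035)·54.4·2.717^(2/3)·√0.00079 = 85.06 m³/s.
The larger discharge is 243.1 m³/s and the smaller is 85.06 m³/s; the ratio is 2.86.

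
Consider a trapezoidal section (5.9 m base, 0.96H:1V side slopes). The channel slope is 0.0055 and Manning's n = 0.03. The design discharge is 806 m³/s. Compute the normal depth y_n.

y_n = 8.79 m

Manning's equation rearranged: A R^(2/3) = nQ / (1·√S) = 0.03 × 806 / (√0.0055) = 326.
At y = 6.06 m: A R^(2/3) = 151.9 — low.
At y = 9.96 m: A R^(2/3) = 425.6 — high.
At y = 8.79 m: A R^(2/3) = 326.2 — matches.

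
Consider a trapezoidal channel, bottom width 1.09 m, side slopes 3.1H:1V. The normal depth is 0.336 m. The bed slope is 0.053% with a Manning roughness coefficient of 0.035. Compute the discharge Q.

With bottom width b = 1.09 m and side slope z = 3.1: A = (b + zy)y = (1.09 + 3.1×0.336)×0.336 = 0.7162 m²; P = b + 2y√(1+z²) = 1.09 + 2×0.336×3.257 = 3.279 m.
Hydraulic radius R = A/P = 0.7162/3.279 = 0.2184 m.
Manning's equation: Q = (1/n) A R^(2/3) S^(1/2) = (1/0.035) × 0.7162 × 0.2184^(2/3) × 0.00053^(1/2) = 0.171 m³/s.

Q = 0.171 m³/s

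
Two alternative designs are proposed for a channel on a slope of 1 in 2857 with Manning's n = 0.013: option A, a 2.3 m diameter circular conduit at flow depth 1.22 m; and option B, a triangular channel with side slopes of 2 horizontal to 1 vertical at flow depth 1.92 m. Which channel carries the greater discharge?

channel B

Channel A: For a circular section of diameter D = 2.3 m at depth y = 1.22 m, the central angle is θ = 2 arccos(1 − 2y/D) = 3.263 rad. Then A = (D²/8)(θ − sin θ) = 2.238 m² and P = Dθ/2 = 3.753 m. Hydraulic radius R = A/P = 2.238/3.753 = 0.5964 m. Q_A = (1/0.013)·2.238·0.5964^(2/3)·√0.00035 = 2.282 m³/s.
Channel B: For a triangular section with side slope z = 2: A = zy² = 2×1.92² = 7.373 m²; P = 2y√(1+z²) = 2×1.92×2.236 = 8.587 m. Hydraulic radius R = A/P = 7.373/8.587 = 0.8587 m. Q_B = (1/0.013)·7.373·0.8587^(2/3)·√0.00035 = 9.585 m³/s.
Q_A = 2.282 m³/s vs Q_B = 9.585 m³/s, so channel B carries more.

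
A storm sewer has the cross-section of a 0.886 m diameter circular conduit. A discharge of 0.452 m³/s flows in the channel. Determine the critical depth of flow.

At critical depth, Q² T / (g A³) = 1, i.e. A³/T = Q²/g = 0.452²/9.81 = 0.02083.
At y = 0.337 m: A³/T = 0.01159 — too small.
At y = 0.48 m: A³/T = 0.04492 — too large.
At y = 0.393 m: A³/T = 0.02092 — matches.

y_c = 0.393 m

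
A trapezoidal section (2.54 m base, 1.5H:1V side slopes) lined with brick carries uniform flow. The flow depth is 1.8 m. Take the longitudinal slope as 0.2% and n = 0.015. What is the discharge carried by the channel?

With bottom width b = 2.54 m and side slope z = 1.5: A = (b + zy)y = (2.54 + 1.5×1.8)×1.8 = 9.432 m²; P = b + 2y√(1+z²) = 2.54 + 2×1.8×1.803 = 9.03 m.
Hydraulic radius R = A/P = 9.432/9.03 = 1.045 m.
Manning's equation: Q = (1/n) A R^(2/3) S^(1/2) = (1/0.015) × 9.432 × 1.045^(2/3) × 0.002^(1/2) = 28.9 m³/s.

Q = 28.9 m³/s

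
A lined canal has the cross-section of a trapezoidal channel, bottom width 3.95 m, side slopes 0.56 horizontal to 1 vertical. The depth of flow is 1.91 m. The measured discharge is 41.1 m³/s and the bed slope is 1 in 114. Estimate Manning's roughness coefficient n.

With bottom width b = 3.95 m and side slope z = 0.56: A = (b + zy)y = (3.95 + 0.56×1.91)×1.91 = 9.587 m²; P = b + 2y√(1+z²) = 3.95 + 2×1.91×1.146 = 8.328 m.
Hydraulic radius R = A/P = 9.587/8.328 = 1.151 m.
Rearranging Manning's equation: n = (1/Q) A R^(2/3) S^(1/2) = (1/41.1) × 9.587 × 1.151^(2/3) × √0.008772 = 0.024.

n = 0.024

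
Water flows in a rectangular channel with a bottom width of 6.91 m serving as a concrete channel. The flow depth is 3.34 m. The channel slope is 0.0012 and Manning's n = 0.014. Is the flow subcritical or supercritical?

subcritical

Flow area A = b·y = 6.91 × 3.34 = 23.08 m². Wetted perimeter P = b + 2y = 6.91 + 2×3.34 = 13.59 m.
Hydraulic radius R = A/P = 23.08/13.59 = 1.698 m.
V = (1/n) R^(2/3) √S = (1/0.014) × 1.698^(2/3) × √0.0012 = 3.522 m/s. Hydraulic depth D_h = A/T = 23.08/6.91 = 3.34 m.
Froude number Fr = V/√(g·D_h) = 3.522/√(9.81×3.34) = 0.615, which is less than 1, so the flow is subcritical.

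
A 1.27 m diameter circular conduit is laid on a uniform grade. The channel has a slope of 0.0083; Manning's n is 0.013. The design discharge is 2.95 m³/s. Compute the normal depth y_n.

Manning's equation rearranged: A R^(2/3) = nQ / (1·√S) = 0.013 × 2.95 / (√0.0083) = 0.4209.
Trying y = 0.912 m: A R^(2/3) = 0.51 — high.
Trying y = 0.624 m: A R^(2/3) = 0.2861 — low.
Trying y = 0.793 m: A R^(2/3) = 0.4206 — close enough.

y_n = 0.793 m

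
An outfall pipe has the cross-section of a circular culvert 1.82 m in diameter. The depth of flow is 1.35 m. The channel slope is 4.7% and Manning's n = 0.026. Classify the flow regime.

supercritical

For a circular section of diameter D = 1.82 m at depth y = 1.35 m, the central angle is θ = 2 arccos(1 − 2y/D) = 4.151 rad. Then A = (D²/8)(θ − sin θ) = 2.069 m² and P = Dθ/2 = 3.777 m.
Hydraulic radius R = A/P = 2.069/3.777 = 0.5478 m.
V = (1/n) R^(2/3) √S = (1/0.026) × 0.5478^(2/3) × √0.047 = 5.582 m/s. Hydraulic depth D_h = A/T = 2.069/1.593 = 1.299 m.
Froude number Fr = V/√(g·D_h) = 5.582/√(9.81×1.299) = 1.56, which is greater than 1, so the flow is supercritical.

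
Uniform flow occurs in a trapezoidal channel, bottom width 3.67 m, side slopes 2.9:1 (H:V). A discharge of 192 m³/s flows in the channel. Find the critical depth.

y_c = 3.32 m

At critical depth, Q² T / (g A³) = 1, i.e. A³/T = Q²/g = 192²/9.81 = 3758.
Try y = 2.33 m: A³/T = 834.5 — low.
Try y = 3.32 m: A³/T = 3754 — matches.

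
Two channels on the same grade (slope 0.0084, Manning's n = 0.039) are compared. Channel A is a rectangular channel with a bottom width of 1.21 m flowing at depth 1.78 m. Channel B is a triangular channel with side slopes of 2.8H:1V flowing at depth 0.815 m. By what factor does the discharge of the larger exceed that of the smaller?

Channel A: Flow area A = b·y = 1.21 × 1.78 = 2.154 m². Wetted perimeter P = b + 2y = 1.21 + 2×1.78 = 4.77 m. Hydraulic radius R = A/P = 2.154/4.77 = 0.4515 m. Q_A = (1/0.039)·2.154·0.4515^(2/3)·√0.0084 = 2.979 m³/s.
Channel B: For a triangular section with side slope z = 2.8: A = zy² = 2.8×0.815² = 1.86 m²; P = 2y√(1+z²) = 2×0.815×2.973 = 4.846 m. Hydraulic radius R = A/P = 1.86/4.846 = 0.3838 m. Q_B = (1/0.039)·1.86·0.3838^(2/3)·√0.0084 = 2.308 m³/s.
The larger discharge is 2.979 m³/s and the smaller is 2.308 m³/s; the ratio is 1.29.

1.29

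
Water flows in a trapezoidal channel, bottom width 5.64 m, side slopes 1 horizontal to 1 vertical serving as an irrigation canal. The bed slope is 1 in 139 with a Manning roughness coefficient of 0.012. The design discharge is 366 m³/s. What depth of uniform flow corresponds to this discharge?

Manning's equation rearranged: A R^(2/3) = nQ / (1·√S) = 0.012 × 366 / (√0.007194) = 51.78.
Trying y = 4.23 m: A R^(2/3) = 74.25 — high.
Trying y = 3.5 m: A R^(2/3) = 51.77 — close enough.

y_n = 3.5 m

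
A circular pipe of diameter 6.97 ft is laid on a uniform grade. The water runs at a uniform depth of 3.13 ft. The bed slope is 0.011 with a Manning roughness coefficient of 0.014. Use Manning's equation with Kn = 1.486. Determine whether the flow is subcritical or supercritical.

supercritical

For a circular section of diameter D = 6.97 ft at depth y = 3.13 ft, the central angle is θ = 2 arccos(1 − 2y/D) = 2.938 rad. Then A = (D²/8)(θ − sin θ) = 16.61 ft² and P = Dθ/2 = 10.24 ft.
Hydraulic radius R = A/P = 16.61/10.24 = 1.622 ft.
V = (1.486/n) R^(2/3) √S = (1.486/0.014) × 1.622^(2/3) × √0.011 = 15.37 ft/s. Hydraulic depth D_h = A/T = 16.61/6.934 = 2.395 ft.
Froude number Fr = V/√(g·D_h) = 15.37/√(32.2×2.395) = 1.75, which is greater than 1, so the flow is supercritical.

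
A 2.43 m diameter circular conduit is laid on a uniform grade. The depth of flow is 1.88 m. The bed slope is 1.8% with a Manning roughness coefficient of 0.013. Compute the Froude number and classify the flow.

supercritical

For a circular section of diameter D = 2.43 m at depth y = 1.88 m, the central angle is θ = 2 arccos(1 − 2y/D) = 4.3 rad. Then A = (D²/8)(θ − sin θ) = 3.85 m² and P = Dθ/2 = 5.224 m.
Hydraulic radius R = A/P = 3.85/5.224 = 0.7369 m.
V = (1/n) R^(2/3) √S = (1/0.013) × 0.7369^(2/3) × √0.018 = 8.42 m/s. Hydraulic depth D_h = A/T = 3.85/2.034 = 1.893 m.
Froude number Fr = V/√(g·D_h) = 8.42/√(9.81×1.893) = 1.95, which is greater than 1, so the flow is supercritical.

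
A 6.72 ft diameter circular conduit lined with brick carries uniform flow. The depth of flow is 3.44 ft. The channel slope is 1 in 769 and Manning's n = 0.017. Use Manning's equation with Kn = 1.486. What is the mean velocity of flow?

V = 4.5 ft/s

For a circular section of diameter D = 6.72 ft at depth y = 3.44 ft, the central angle is θ = 2 arccos(1 − 2y/D) = 3.189 rad. Then A = (D²/8)(θ − sin θ) = 18.27 ft² and P = Dθ/2 = 10.72 ft.
Hydraulic radius R = A/P = 18.27/10.72 = 1.705 ft.
From Manning's equation, V = (1.486/n) R^(2/3) S^(1/2) = (1.486/0.017) × 1.705^(2/3) × 0.0013^(1/2) = 4.5 ft/s.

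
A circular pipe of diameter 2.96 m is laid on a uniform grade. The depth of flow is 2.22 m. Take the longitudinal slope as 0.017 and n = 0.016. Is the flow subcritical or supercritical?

supercritical

For a circular section of diameter D = 2.96 m at depth y = 2.22 m, the central angle is θ = 2 arccos(1 − 2y/D) = 4.189 rad. Then A = (D²/8)(θ − sin θ) = 5.536 m² and P = Dθ/2 = 6.199 m.
Hydraulic radius R = A/P = 5.536/6.199 = 0.893 m.
V = (1/n) R^(2/3) √S = (1/0.016) × 0.893^(2/3) × √0.017 = 7.557 m/s. Hydraulic depth D_h = A/T = 5.536/2.563 = 2.16 m.
Froude number Fr = V/√(g·D_h) = 7.557/√(9.81×2.16) = 1.64, which is greater than 1, so the flow is supercritical.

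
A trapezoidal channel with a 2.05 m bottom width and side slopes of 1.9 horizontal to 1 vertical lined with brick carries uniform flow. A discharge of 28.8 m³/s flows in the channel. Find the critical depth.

y_c = 1.7 m

At critical depth, Q² T / (g A³) = 1, i.e. A³/T = Q²/g = 28.8²/9.81 = 84.55.
Trying y = 1.38 m: A³/T = 36.74 — short.
Trying y = 1.7 m: A³/T = 84.98 — matches.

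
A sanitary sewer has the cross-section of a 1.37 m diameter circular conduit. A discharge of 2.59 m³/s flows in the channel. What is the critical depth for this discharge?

At critical depth, Q² T / (g A³) = 1, i.e. A³/T = Q²/g = 2.59²/9.81 = 0.6838.
At y = 0.686 m: A³/T = 0.2939 — too small.
At y = 0.971 m: A³/T = 1.12 — too large.
At y = 0.855 m: A³/T = 0.6825 — close enough.

y_c = 0.855 m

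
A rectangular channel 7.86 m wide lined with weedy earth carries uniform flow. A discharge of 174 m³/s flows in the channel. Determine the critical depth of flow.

For a rectangular channel, critical depth y_c = (q²/g)^(1/3) where q = Q/b = 174/7.86 = 22.14 m²/s.
So y_c = (22.14²/9.81)^(1/3) = 3.68 m.

y_c = 3.68 m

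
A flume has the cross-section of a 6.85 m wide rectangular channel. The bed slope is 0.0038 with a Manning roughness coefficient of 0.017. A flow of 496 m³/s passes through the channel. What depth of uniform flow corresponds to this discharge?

y_n = 10.6 m

Manning's equation rearranged: A R^(2/3) = nQ / (1·√S) = 0.017 × 496 / (√0.0038) = 136.8.
At y = 12.1 m: A R^(2/3) = 159.5 — over.
At y = 7.69 m: A R^(2/3) = 93.63 — short.
At y = 10.6 m: A R^(2/3) = 136.9 — close enough.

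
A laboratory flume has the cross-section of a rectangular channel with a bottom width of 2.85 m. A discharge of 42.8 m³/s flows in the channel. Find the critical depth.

y_c = 2.84 m

For a rectangular channel, critical depth y_c = (q²/g)^(1/3) where q = Q/b = 42.8/2.85 = 15.02 m²/s.
So y_c = (15.02²/9.81)^(1/3) = 2.84 m.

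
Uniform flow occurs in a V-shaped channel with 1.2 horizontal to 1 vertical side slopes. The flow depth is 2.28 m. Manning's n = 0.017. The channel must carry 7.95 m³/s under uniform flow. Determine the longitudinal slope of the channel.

For a triangular section with side slope z = 1.2: A = zy² = 1.2×2.28² = 6.238 m²; P = 2y√(1+z²) = 2×2.28×1.562 = 7.123 m.
Hydraulic radius R = A/P = 6.238/7.123 = 0.8758 m.
From Manning's equation, S = [nQ / (1 A R^(2/3))]² = [0.017 × 7.95 / (1 × 6.238 × 0.8758^(2/3))]² = 0.00056.

S = 0.00056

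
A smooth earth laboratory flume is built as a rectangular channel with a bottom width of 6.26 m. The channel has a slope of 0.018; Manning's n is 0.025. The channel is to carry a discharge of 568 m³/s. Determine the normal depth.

Manning's equation rearranged: A R^(2/3) = nQ / (1·√S) = 0.025 × 568 / (√0.018) = 105.8.
Trying y = 11.7 m: A R^(2/3) = 133.8 — too large.
Trying y = 6.88 m: A R^(2/3) = 71.77 — too small.
Trying y = 9.55 m: A R^(2/3) = 105.9 — matches.

y_n = 9.55 m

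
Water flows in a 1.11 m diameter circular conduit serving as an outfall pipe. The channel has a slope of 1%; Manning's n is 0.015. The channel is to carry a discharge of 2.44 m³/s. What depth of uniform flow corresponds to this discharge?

y_n = 0.815 m

Manning's equation rearranged: A R^(2/3) = nQ / (1·√S) = 0.015 × 2.44 / (√0.01) = 0.366.
At y = 0.56 m: A R^(2/3) = 0.209 — short.
At y = 0.815 m: A R^(2/3) = 0.3661 — ≈ 0.366.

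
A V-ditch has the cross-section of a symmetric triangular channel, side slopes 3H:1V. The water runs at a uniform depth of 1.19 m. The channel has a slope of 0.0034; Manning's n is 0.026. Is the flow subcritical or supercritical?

For a triangular section with side slope z = 3: A = zy² = 3×1.19² = 4.248 m²; P = 2y√(1+z²) = 2×1.19×3.162 = 7.526 m.
Hydraulic radius R = A/P = 4.248/7.526 = 0.5645 m.
V = (1/n) R^(2/3) √S = (1/0.026) × 0.5645^(2/3) × √0.0034 = 1.532 m/s. Hydraulic depth D_h = A/T = 4.248/7.14 = 0.595 m.
Froude number Fr = V/√(g·D_h) = 1.532/√(9.81×0.595) = 0.634, which is less than 1, so the flow is subcritical.

subcritical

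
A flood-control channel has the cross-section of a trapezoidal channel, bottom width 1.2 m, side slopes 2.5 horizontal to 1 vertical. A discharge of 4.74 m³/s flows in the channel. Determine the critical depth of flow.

At critical depth, Q² T / (g A³) = 1, i.e. A³/T = Q²/g = 4.74²/9.81 = 2.29.
Trying y = 0.613 m: A³/T = 1.102 — low.
Trying y = 0.736 m: A³/T = 2.295 — matches.

y_c = 0.736 m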